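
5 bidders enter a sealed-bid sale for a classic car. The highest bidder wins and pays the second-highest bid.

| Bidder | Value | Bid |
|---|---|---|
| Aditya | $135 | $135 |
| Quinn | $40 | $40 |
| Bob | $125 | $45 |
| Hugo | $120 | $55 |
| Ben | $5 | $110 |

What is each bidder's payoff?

Payoffs: Aditya $25, Quinn $0, Bob $0, Hugo $0, Ben $0.

Bids in descending order: Aditya $135; Ben $110; Hugo $55; Bob $45; Quinn $40.
Aditya has the top bid and wins; the price is the second-highest bid, $110.
Aditya's payoff = $135 − $110 = $25. All other bidders lose, so their payoff is 0.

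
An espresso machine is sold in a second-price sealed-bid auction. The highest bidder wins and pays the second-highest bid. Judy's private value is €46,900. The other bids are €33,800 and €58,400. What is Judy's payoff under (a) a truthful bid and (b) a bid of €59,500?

The highest competing bid is €58,400.
Bidding truthfully at €46,900: the top bid is €58,400 (a rival), so Judy loses. Payoff = €0.
Bidding €59,500: Judy has the top bid, wins, and pays the second-highest bid €58,400. Payoff = €46,900 − €58,400 = -€11,500.

Truthful: €0; alternative: -€11,500.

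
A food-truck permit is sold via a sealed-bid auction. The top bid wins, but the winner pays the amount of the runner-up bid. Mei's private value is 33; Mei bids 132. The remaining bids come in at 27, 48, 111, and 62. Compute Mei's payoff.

-78

Highest competing bid: 111.
Mei's bid 132 is the highest overall, so Mei wins and pays the second-highest bid, 111.
Payoff = value − price = 33 − 111 = -78.
Overbidding won the item at a price above value — truthful bidding would have avoided this loss.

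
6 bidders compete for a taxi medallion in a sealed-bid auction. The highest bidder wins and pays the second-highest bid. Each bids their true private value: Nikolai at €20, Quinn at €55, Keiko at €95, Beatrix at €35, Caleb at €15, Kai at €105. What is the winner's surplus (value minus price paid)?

Ranking the bids: Kai €105; Keiko €95; Quinn €55; Beatrix €35; Nikolai €20; Caleb €15.
Kai wins with the top bid and pays the second-highest, €95.
Surplus = €105 − €95 = €10.

Winner's surplus: €10.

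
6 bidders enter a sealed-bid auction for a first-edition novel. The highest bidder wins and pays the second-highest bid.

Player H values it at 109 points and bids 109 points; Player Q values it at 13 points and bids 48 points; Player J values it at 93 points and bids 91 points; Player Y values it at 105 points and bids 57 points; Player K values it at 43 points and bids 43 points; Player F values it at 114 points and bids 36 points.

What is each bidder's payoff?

Payoffs: Player H 18 points, Player Q 0 points, Player J 0 points, Player Y 0 points, Player K 0 points, Player F 0 points.

Bids in descending order: Player H 109 points; Player J 91 points; Player Y 57 points; Player Q 48 points; Player K 43 points; Player F 36 points.
Player H has the top bid and wins; the price is the second-highest bid, 91 points.
Player H's payoff = 109 points − 91 points = 18 points. All other bidders lose, so their payoff is 0.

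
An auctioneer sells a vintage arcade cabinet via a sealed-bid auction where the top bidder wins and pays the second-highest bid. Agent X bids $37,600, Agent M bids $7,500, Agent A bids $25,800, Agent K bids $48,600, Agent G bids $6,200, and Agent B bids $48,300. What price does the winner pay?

The winner pays $48,300.

Bids in descending order: Agent K $48,600, then Agent B $48,300, then Agent X $37,600, then Agent A $25,800, then Agent M $7,500, then Agent G $6,200.
Agent K is the highest bidder, so Agent K wins.
Under the second-price rule, the price is the second-highest bid: $48,300.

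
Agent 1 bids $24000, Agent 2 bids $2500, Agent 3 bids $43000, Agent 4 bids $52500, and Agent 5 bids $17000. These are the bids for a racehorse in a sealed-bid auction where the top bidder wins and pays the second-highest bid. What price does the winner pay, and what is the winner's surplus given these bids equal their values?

Price $43000; surplus $9500.

Sorted high to low: Agent 4 $52500; Agent 3 $43000; Agent 1 $24000; Agent 5 $17000; Agent 2 $2500.
Agent 4 is the highest bidder, so Agent 4 wins.
Under the second-price rule, the price is the second-highest bid: $43000.
Surplus = $52500 − $43000 = $9500.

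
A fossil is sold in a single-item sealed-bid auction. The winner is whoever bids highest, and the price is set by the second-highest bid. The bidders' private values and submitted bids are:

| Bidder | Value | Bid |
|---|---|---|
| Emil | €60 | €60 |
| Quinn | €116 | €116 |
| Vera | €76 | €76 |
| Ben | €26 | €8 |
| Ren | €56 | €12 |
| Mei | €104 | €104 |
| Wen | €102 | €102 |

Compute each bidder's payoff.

Bids in descending order: Quinn €116 > Mei €104 > Wen €102 > Vera €76 > Emil €60 > Ren €12 > Ben €8.
Quinn has the top bid and wins; the price is the second-highest bid, €104.
Quinn's payoff = €116 − €104 = €12. All other bidders lose, so their payoff is 0.

Emil €0, Quinn €12, Vera €0, Ben €0, Ren €0, Mei €0, Wen €0.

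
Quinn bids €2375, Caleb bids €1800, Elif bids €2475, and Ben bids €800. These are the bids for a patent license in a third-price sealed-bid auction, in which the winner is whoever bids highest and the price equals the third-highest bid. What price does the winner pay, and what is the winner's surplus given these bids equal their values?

Ordered from highest: Elif €2475; Quinn €2375; Caleb €1800; Ben €800.
Elif is the highest bidder, so Elif wins.
Under the third-price rule, the price is the third-highest bid: €1800.
Surplus = €2475 − €1800 = €675.

The winner pays €1800 for a surplus of €675.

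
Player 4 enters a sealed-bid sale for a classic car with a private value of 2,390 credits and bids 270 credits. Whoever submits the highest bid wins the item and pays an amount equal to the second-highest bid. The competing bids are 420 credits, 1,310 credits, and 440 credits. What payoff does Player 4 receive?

Highest competing bid: 1,310 credits.
Player 4's bid 270 credits is not the highest, so Player 4 loses, pays nothing, and earns zero payoff.

The bidder's payoff: 0 credits.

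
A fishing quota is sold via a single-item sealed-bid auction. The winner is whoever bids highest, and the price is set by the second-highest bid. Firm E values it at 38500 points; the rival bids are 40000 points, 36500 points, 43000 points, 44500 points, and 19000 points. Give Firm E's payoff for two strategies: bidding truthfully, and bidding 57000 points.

Truthful: 0 points; alternative: -6000 points.

The highest competing bid is 44500 points.
Bidding truthfully at 38500 points: the top bid is 44500 points (a rival), so Firm E loses. Payoff = 0 points.
Bidding 57000 points: Firm E has the top bid, wins, and pays the second-highest bid 44500 points. Payoff = 38500 points − 44500 points = -6000 points.
This is the dominant-strategy logic: truthful bidding weakly beats any alternative.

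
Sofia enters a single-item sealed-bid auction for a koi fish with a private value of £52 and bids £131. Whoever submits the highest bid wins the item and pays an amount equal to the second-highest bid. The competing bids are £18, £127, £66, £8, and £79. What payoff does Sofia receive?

-£75

Highest competing bid: £127.
Sofia's bid £131 is the highest overall, so Sofia wins and pays the second-highest bid, £127.
Payoff = value − price = £52 − £127 = -£75.
Overbidding won the item at a price above value — truthful bidding would have avoided this loss.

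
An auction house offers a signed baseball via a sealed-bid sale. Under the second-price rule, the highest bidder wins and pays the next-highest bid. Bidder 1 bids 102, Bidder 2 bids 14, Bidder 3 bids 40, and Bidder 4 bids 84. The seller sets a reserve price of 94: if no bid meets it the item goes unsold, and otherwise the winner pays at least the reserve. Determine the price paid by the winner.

Sorted high to low: Bidder 1 102; Bidder 4 84; Bidder 3 40; Bidder 2 14.
Bidder 1 has the highest bid, so Bidder 1 wins.
The second-highest bid is 84, but the reserve 94 is higher, so the price is the reserve.

Price paid: 94.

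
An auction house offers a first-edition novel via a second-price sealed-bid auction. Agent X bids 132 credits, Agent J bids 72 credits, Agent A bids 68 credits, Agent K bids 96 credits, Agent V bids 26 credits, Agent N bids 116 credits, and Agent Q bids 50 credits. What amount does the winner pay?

The winner pays 116 credits.

Bids in descending order: Agent X 132 credits, then Agent N 116 credits, then Agent K 96 credits, then Agent J 72 credits, then Agent A 68 credits, then Agent Q 50 credits, then Agent V 26 credits.
Agent X has the highest bid, so Agent X wins.
The second-highest bid is 116 credits, so that is what Agent X pays.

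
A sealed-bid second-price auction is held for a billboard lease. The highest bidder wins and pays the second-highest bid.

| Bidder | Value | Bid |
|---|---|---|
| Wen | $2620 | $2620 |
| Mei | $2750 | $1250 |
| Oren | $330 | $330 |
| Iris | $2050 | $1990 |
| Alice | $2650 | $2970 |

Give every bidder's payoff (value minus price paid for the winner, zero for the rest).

Ranking the bids: Alice $2970; Wen $2620; Iris $1990; Mei $1250; Oren $330.
Alice has the top bid and wins; the price is the second-highest bid, $2620.
Alice's payoff = $2650 − $2620 = $30. All other bidders lose, so their payoff is 0.

Payoffs: Wen $0, Mei $0, Oren $0, Iris $0, Alice $30.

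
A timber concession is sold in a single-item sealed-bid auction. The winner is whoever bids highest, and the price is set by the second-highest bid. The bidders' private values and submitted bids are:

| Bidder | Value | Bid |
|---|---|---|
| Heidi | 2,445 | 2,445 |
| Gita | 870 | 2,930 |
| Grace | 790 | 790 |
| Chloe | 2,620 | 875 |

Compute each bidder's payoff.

Payoffs: Heidi 0, Gita -1,575, Grace 0, Chloe 0.

Bids in descending order: Gita 2,930; Heidi 2,445; Chloe 875; Grace 790.
Gita has the top bid and wins; the price is the second-highest bid, 2,445.
Gita's payoff = 870 − 2,445 = -1,575. All other bidders lose, so their payoff is 0.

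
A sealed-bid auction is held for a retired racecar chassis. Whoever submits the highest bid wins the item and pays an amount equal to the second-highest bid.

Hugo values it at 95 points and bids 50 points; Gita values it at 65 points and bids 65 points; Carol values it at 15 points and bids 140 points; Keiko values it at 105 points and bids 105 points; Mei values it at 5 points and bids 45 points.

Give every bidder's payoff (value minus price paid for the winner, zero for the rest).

Hugo 0 points, Gita 0 points, Carol -90 points, Keiko 0 points, Mei 0 points.

Ranking the bids: Carol 140 points > Keiko 105 points > Gita 65 points > Hugo 50 points > Mei 45 points.
Carol has the top bid and wins; the price is the second-highest bid, 105 points.
Carol's payoff = 15 points − 105 points = -90 points. All other bidders lose, so their payoff is 0.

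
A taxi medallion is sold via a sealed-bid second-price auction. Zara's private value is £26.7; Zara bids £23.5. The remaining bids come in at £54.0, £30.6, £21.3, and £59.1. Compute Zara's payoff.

Payoff = £0.0.

Highest competing bid: £59.1.
Zara's bid £23.5 is not the highest, so Zara loses, pays nothing, and earns zero payoff.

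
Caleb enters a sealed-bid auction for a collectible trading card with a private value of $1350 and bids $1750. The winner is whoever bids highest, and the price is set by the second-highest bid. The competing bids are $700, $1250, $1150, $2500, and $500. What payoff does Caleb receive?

Caleb's payoff: $0.

Highest competing bid: $2500.
Caleb's bid $1750 is not the highest, so Caleb loses, pays nothing, and earns zero payoff.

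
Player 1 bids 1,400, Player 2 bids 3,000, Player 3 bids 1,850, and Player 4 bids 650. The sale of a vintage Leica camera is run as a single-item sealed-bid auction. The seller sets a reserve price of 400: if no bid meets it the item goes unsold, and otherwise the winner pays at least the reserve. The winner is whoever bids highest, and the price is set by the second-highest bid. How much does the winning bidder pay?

Price paid: 1,850.

Ordered from highest: Player 2 3,000, then Player 3 1,850, then Player 1 1,400, then Player 4 650.
Player 2 has the highest bid, so Player 2 wins.
The second-highest bid is 1,850, which exceeds the reserve, so that sets the price.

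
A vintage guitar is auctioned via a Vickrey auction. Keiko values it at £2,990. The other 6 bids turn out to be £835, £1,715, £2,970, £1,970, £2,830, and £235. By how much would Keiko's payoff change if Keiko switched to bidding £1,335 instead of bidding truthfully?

Change in payoff: -£20.

The highest competing bid is £2,970.
Bidding truthfully at £2,990: Keiko has the top bid, wins, and pays the second-highest bid £2,970. Payoff = £2,990 − £2,970 = £20.
Bidding £1,335: the top bid is £2,970 (a rival), so Keiko loses. Payoff = £0.
Change = £0 − £20 = -£20.
Deviating from a truthful bid can only lose payoff in a second-price auction — never gain.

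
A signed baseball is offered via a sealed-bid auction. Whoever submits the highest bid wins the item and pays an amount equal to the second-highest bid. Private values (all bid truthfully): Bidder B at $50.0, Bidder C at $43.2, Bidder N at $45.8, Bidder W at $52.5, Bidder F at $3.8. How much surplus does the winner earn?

Ordered from highest: Bidder W $52.5; Bidder B $50.0; Bidder N $45.8; Bidder C $43.2; Bidder F $3.8.
Bidder W wins with the top bid and pays the second-highest, $50.0.
Surplus = $52.5 − $50.0 = $2.5.

Surplus = $2.5.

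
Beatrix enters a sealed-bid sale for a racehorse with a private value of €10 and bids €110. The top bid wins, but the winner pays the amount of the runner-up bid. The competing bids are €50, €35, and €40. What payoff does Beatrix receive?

Beatrix's payoff: -€40.

Highest competing bid: €50.
Beatrix's bid €110 is the highest overall, so Beatrix wins and pays the second-highest bid, €50.
Payoff = value − price = €10 − €50 = -€40.
Overbidding won the item at a price above value — truthful bidding would have avoided this loss.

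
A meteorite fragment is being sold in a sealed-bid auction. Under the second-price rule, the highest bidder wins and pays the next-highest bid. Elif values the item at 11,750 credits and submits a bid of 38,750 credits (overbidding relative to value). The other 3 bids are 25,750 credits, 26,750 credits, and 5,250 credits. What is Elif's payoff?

Payoff = -15,000 credits.

Highest competing bid: 26,750 credits.
Elif's bid 38,750 credits is the highest overall, so Elif wins and pays the second-highest bid, 26,750 credits.
Payoff = value − price = 11,750 credits − 26,750 credits = -15,000 credits.
Overbidding won the item at a price above value — truthful bidding would have avoided this loss.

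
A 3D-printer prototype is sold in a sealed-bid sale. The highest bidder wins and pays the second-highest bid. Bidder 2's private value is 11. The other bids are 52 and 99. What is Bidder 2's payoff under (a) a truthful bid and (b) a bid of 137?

Truthful: 0; alternative: -88.

The highest competing bid is 99.
Bidding truthfully at 11: the top bid is 99 (a rival), so Bidder 2 loses. Payoff = 0.
Bidding 137: Bidder 2 has the top bid, wins, and pays the second-highest bid 99. Payoff = 11 − 99 = -88.
This is the dominant-strategy logic: truthful bidding weakly beats any alternative.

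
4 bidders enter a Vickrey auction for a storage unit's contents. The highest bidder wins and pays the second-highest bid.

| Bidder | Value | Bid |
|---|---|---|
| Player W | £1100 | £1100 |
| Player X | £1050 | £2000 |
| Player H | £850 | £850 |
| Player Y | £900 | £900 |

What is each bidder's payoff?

Ordered from highest: Player X £2000 > Player W £1100 > Player Y £900 > Player H £850.
Player X has the top bid and wins; the price is the second-highest bid, £1100.
Player X's payoff = £1050 − £1100 = -£50. All other bidders lose, so their payoff is 0.

Player W £0, Player X -£50, Player H £0, Player Y £0.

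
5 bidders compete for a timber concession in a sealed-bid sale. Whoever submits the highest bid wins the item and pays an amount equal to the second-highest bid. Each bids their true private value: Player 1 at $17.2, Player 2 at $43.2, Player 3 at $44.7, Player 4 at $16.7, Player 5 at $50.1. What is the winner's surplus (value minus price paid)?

Bids in descending order: Player 5 $50.1; Player 3 $44.7; Player 2 $43.2; Player 1 $17.2; Player 4 $16.7.
Player 5 wins with the top bid and pays the second-highest, $44.7.
Surplus = $50.1 − $44.7 = $5.4.

$5.4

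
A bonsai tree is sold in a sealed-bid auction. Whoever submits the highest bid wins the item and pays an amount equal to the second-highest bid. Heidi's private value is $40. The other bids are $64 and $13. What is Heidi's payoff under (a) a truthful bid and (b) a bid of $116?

(a) $0  (b) -$24

The highest competing bid is $64.
Bidding truthfully at $40: the top bid is $64 (a rival), so Heidi loses. Payoff = $0.
Bidding $116: Heidi has the top bid, wins, and pays the second-highest bid $64. Payoff = $40 − $64 = -$24.
Deviating from a truthful bid can only lose payoff in a second-price auction — never gain.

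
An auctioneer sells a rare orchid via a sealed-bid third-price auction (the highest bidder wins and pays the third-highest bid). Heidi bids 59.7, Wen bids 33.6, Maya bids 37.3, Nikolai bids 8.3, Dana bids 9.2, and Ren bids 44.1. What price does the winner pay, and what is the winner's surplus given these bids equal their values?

The winner pays 37.3 for a surplus of 22.4.

Ranking the bids: Heidi 59.7; Ren 44.1; Maya 37.3; Wen 33.6; Dana 9.2; Nikolai 8.3.
Heidi is the highest bidder, so Heidi wins.
Under the third-price rule, the price is the third-highest bid: 37.3.
Surplus = 59.7 − 37.3 = 22.4.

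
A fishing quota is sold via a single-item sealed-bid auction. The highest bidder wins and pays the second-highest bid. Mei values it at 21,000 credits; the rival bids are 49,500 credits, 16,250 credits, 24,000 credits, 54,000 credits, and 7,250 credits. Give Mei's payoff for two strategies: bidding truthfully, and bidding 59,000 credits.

Truthful: 0 credits; alternative: -33,000 credits.

The highest competing bid is 54,000 credits.
Bidding truthfully at 21,000 credits: the top bid is 54,000 credits (a rival), so Mei loses. Payoff = 0 credits.
Bidding 59,000 credits: Mei has the top bid, wins, and pays the second-highest bid 54,000 credits. Payoff = 21,000 credits − 54,000 credits = -33,000 credits.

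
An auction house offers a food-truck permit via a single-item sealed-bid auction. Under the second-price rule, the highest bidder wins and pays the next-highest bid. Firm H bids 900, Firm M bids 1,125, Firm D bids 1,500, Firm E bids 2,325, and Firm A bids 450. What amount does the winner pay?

1,500

Bids in descending order: Firm E 2,325, then Firm D 1,500, then Firm M 1,125, then Firm H 900, then Firm A 450.
Firm E has the highest bid, so Firm E wins.
The second-highest bid is 1,500, so that is what Firm E pays.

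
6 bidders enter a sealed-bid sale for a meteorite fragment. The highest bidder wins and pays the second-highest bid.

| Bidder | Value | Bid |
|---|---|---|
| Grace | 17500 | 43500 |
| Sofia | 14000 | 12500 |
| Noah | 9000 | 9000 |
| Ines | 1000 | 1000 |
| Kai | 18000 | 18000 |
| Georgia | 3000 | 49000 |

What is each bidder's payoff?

Grace 0, Sofia 0, Noah 0, Ines 0, Kai 0, Georgia -40500.

Ranking the bids: Georgia 49000 > Grace 43500 > Kai 18000 > Sofia 12500 > Noah 9000 > Ines 1000.
Georgia has the top bid and wins; the price is the second-highest bid, 43500.
Georgia's payoff = 3000 − 43500 = -40500. All other bidders lose, so their payoff is 0.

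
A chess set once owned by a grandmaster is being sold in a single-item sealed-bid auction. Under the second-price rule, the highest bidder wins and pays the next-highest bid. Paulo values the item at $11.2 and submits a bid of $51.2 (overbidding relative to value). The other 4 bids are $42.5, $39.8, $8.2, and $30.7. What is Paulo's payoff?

Highest competing bid: $42.5.
Paulo's bid $51.2 is the highest overall, so Paulo wins and pays the second-highest bid, $42.5.
Payoff = value − price = $11.2 − $42.5 = -$31.3.

Payoff = -$31.3.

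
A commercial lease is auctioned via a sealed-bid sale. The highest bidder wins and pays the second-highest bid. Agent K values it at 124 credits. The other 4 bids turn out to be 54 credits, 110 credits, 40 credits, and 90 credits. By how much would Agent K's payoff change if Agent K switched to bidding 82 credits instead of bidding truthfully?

Payoff change: -14 credits.

The highest competing bid is 110 credits.
Bidding truthfully at 124 credits: Agent K has the top bid, wins, and pays the second-highest bid 110 credits. Payoff = 124 credits − 110 credits = 14 credits.
Bidding 82 credits: the top bid is 110 credits (a rival), so Agent K loses. Payoff = 0 credits.
Change = 0 credits − 14 credits = -14 credits.
Deviating from a truthful bid can only lose payoff in a second-price auction — never gain.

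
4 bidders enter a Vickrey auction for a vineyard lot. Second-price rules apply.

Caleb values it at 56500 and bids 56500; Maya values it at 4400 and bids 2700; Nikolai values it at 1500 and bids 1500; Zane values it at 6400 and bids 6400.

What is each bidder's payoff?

Caleb 50100, Maya 0, Nikolai 0, Zane 0.

Ordered from highest: Caleb 56500, then Zane 6400, then Maya 2700, then Nikolai 1500.
Caleb has the top bid and wins; the price is the second-highest bid, 6400.
Caleb's payoff = 56500 − 6400 = 50100. All other bidders lose, so their payoff is 0.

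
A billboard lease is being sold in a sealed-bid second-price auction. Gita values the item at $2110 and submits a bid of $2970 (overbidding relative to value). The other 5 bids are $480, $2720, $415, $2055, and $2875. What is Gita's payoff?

Highest competing bid: $2875.
Gita's bid $2970 is the highest overall, so Gita wins and pays the second-highest bid, $2875.
Payoff = value − price = $2110 − $2875 = -$765.
Overbidding won the item at a price above value — truthful bidding would have avoided this loss.

Payoff = -$765.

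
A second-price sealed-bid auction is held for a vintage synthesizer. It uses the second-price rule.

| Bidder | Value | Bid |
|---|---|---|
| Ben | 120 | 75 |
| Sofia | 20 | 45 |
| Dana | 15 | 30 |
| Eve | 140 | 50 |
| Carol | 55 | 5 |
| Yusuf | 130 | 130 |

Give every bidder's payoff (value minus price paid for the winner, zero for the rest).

Ranking the bids: Yusuf 130, then Ben 75, then Eve 50, then Sofia 45, then Dana 30, then Carol 5.
Yusuf has the top bid and wins; the price is the second-highest bid, 75.
Yusuf's payoff = 130 − 75 = 55. All other bidders lose, so their payoff is 0.

Payoffs: Ben 0, Sofia 0, Dana 0, Eve 0, Carol 0, Yusuf 55.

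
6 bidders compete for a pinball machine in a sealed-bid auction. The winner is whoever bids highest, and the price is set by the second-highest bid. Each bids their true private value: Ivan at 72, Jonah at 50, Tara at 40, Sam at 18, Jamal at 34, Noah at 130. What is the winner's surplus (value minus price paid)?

Winner's surplus: 58.

Bids in descending order: Noah 130, then Ivan 72, then Jonah 50, then Tara 40, then Jamal 34, then Sam 18.
Noah wins with the top bid and pays the second-highest, 72.
Surplus = 130 − 72 = 58.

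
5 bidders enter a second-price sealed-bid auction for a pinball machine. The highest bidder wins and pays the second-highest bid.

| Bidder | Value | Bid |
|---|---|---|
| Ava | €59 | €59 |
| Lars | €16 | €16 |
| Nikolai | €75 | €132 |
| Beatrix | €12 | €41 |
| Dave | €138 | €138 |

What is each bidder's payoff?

Ordered from highest: Dave €138; Nikolai €132; Ava €59; Beatrix €41; Lars €16.
Dave has the top bid and wins; the price is the second-highest bid, €132.
Dave's payoff = €138 − €132 = €6. All other bidders lose, so their payoff is 0.

Payoffs: Ava €0, Lars €0, Nikolai €0, Beatrix €0, Dave €6.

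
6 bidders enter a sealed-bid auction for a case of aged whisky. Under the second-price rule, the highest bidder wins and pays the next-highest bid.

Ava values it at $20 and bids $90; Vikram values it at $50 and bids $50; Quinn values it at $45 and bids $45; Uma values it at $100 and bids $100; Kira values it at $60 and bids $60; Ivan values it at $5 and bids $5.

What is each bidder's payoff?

Sorted high to low: Uma $100, then Ava $90, then Kira $60, then Vikram $50, then Quinn $45, then Ivan $5.
Uma has the top bid and wins; the price is the second-highest bid, $90.
Uma's payoff = $100 − $90 = $10. All other bidders lose, so their payoff is 0.

Payoffs: Ava $0, Vikram $0, Quinn $0, Uma $10, Kira $0, Ivan $0.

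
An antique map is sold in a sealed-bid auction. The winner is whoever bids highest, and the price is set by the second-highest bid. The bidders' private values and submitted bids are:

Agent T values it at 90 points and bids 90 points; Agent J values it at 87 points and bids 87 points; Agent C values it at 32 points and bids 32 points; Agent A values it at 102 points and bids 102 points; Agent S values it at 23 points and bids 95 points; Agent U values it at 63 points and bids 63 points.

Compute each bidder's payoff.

Payoffs: Agent T 0 points, Agent J 0 points, Agent C 0 points, Agent A 7 points, Agent S 0 points, Agent U 0 points.

Ranking the bids: Agent A 102 points; Agent S 95 points; Agent T 90 points; Agent J 87 points; Agent U 63 points; Agent C 32 points.
Agent A has the top bid and wins; the price is the second-highest bid, 95 points.
Agent A's payoff = 102 points − 95 points = 7 points. All other bidders lose, so their payoff is 0.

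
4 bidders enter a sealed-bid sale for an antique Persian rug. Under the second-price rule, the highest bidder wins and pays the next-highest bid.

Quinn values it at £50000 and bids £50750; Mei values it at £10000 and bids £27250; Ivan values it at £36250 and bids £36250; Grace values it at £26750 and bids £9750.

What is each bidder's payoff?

Ranking the bids: Quinn £50750 > Ivan £36250 > Mei £27250 > Grace £9750.
Quinn has the top bid and wins; the price is the second-highest bid, £36250.
Quinn's payoff = £50000 − £36250 = £13750. All other bidders lose, so their payoff is 0.

Payoffs: Quinn £13750, Mei £0, Ivan £0, Grace £0.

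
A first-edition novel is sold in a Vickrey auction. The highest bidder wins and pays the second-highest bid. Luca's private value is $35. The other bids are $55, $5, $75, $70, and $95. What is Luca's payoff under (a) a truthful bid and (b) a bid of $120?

The highest competing bid is $95.
Bidding truthfully at $35: the top bid is $95 (a rival), so Luca loses. Payoff = $0.
Bidding $120: Luca has the top bid, wins, and pays the second-highest bid $95. Payoff = $35 − $95 = -$60.

Truthful: $0; alternative: -$60.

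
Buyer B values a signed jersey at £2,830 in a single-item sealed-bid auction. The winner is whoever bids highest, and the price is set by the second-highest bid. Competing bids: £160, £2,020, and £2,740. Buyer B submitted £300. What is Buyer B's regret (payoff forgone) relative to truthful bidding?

Regret: £90.

The highest competing bid is £2,740.
Bidding truthfully at £2,830: Buyer B has the top bid, wins, and pays the second-highest bid £2,740. Payoff = £2,830 − £2,740 = £90.
Bidding £300: the top bid is £2,740 (a rival), so Buyer B loses. Payoff = £0.
Regret = truthful payoff − actual payoff = £90 − £0 = £90.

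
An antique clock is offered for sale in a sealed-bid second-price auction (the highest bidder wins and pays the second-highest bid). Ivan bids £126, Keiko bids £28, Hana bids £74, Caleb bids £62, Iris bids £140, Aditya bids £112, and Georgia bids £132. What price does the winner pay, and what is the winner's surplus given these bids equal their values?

Sorted high to low: Iris £140; Georgia £132; Ivan £126; Aditya £112; Hana £74; Caleb £62; Keiko £28.
Iris is the highest bidder, so Iris wins.
Under the second-price rule, the price is the second-highest bid: £132.
Surplus = £140 − £132 = £8.

Price £132; surplus £8.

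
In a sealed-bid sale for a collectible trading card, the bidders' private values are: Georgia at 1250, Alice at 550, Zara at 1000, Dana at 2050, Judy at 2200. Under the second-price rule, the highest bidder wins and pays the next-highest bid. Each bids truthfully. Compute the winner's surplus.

Surplus = 150.

Ordered from highest: Judy 2200; Dana 2050; Georgia 1250; Zara 1000; Alice 550.
Judy wins with the top bid and pays the second-highest, 2050.
Surplus = 2200 − 2050 = 150.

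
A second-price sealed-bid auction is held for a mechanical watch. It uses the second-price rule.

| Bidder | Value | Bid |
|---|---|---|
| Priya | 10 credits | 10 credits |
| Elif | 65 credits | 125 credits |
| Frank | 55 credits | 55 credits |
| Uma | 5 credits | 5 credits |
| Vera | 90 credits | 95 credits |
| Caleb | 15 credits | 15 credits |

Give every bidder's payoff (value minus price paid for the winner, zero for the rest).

Ordered from highest: Elif 125 credits, then Vera 95 credits, then Frank 55 credits, then Caleb 15 credits, then Priya 10 credits, then Uma 5 credits.
Elif has the top bid and wins; the price is the second-highest bid, 95 credits.
Elif's payoff = 65 credits − 95 credits = -30 credits. All other bidders lose, so their payoff is 0.

Priya 0 credits, Elif -30 credits, Frank 0 credits, Uma 0 credits, Vera 0 credits, Caleb 0 credits.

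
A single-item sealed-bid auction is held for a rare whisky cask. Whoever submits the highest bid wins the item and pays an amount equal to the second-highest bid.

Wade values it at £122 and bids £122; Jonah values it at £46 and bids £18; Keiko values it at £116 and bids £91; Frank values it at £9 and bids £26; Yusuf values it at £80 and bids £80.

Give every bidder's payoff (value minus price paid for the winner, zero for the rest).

Ranking the bids: Wade £122, then Keiko £91, then Yusuf £80, then Frank £26, then Jonah £18.
Wade has the top bid and wins; the price is the second-highest bid, £91.
Wade's payoff = £122 − £91 = £31. All other bidders lose, so their payoff is 0.

Payoffs: Wade £31, Jonah £0, Keiko £0, Frank £0, Yusuf £0.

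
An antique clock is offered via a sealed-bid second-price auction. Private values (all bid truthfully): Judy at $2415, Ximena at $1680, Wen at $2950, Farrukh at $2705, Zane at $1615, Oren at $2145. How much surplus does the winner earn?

$245

Bids in descending order: Wen $2950 > Farrukh $2705 > Judy $2415 > Oren $2145 > Ximena $1680 > Zane $1615.
Wen wins with the top bid and pays the second-highest, $2705.
Surplus = $2950 − $2705 = $245.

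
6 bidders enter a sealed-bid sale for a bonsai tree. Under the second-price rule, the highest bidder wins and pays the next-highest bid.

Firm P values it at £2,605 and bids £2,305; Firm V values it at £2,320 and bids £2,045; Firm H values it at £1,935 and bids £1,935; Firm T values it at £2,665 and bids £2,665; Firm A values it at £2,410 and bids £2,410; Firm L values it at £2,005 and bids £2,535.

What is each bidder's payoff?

Ordered from highest: Firm T £2,665 > Firm L £2,535 > Firm A £2,410 > Firm P £2,305 > Firm V £2,045 > Firm H £1,935.
Firm T has the top bid and wins; the price is the second-highest bid, £2,535.
Firm T's payoff = £2,665 − £2,535 = £130. All other bidders lose, so their payoff is 0.

Firm P £0, Firm V £0, Firm H £0, Firm T £130, Firm A £0, Firm L £0.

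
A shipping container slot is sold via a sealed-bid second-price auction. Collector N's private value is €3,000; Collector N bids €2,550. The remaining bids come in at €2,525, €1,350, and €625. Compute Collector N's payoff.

Highest competing bid: €2,525.
Collector N's bid €2,550 is the highest overall, so Collector N wins and pays the second-highest bid, €2,525.
Payoff = value − price = €3,000 − €2,525 = €475.

Payoff = €475.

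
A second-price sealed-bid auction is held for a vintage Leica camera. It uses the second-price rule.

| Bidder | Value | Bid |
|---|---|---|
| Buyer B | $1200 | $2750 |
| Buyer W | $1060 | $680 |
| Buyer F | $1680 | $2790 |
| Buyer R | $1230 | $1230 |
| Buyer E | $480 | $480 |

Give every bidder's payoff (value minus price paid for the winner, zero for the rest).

Bids in descending order: Buyer F $2790, then Buyer B $2750, then Buyer R $1230, then Buyer W $680, then Buyer E $480.
Buyer F has the top bid and wins; the price is the second-highest bid, $2750.
Buyer F's payoff = $1680 − $2750 = -$1070. All other bidders lose, so their payoff is 0.

Buyer B $0, Buyer W $0, Buyer F -$1070, Buyer R $0, Buyer E $0.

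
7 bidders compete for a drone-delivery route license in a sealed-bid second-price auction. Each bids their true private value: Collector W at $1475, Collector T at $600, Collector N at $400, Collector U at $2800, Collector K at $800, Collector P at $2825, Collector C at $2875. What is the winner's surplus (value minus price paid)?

Ranking the bids: Collector C $2875, then Collector P $2825, then Collector U $2800, then Collector W $1475, then Collector K $800, then Collector T $600, then Collector N $400.
Collector C wins with the top bid and pays the second-highest, $2825.
Surplus = $2875 − $2825 = $50.

Surplus = $50.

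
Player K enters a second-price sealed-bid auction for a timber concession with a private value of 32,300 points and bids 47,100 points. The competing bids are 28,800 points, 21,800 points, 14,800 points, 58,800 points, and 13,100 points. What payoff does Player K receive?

Player K's payoff: 0 points.

Highest competing bid: 58,800 points.
Player K's bid 47,100 points is not the highest, so Player K loses, pays nothing, and earns zero payoff.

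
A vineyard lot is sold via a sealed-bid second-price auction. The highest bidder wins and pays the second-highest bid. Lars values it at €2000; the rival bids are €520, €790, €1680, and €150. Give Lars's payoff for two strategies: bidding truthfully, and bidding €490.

(a) €320  (b) €0

The highest competing bid is €1680.
Bidding truthfully at €2000: Lars has the top bid, wins, and pays the second-highest bid €1680. Payoff = €2000 − €1680 = €320.
Bidding €490: the top bid is €1680 (a rival), so Lars loses. Payoff = €0.
This is the dominant-strategy logic: truthful bidding weakly beats any alternative.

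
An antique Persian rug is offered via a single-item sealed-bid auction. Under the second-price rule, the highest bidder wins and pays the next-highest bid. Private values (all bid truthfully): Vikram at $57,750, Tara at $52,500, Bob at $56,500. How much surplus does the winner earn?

Winner's surplus: $1,250.

Ordered from highest: Vikram $57,750, then Bob $56,500, then Tara $52,500.
Vikram wins with the top bid and pays the second-highest, $56,500.
Surplus = $57,750 − $56,500 = $1,250.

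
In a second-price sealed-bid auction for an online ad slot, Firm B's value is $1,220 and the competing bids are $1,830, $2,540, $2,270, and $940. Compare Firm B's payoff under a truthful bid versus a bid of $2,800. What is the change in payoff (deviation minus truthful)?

Change in payoff: -$1,320.

The highest competing bid is $2,540.
Bidding truthfully at $1,220: the top bid is $2,540 (a rival), so Firm B loses. Payoff = $0.
Bidding $2,800: Firm B has the top bid, wins, and pays the second-highest bid $2,540. Payoff = $1,220 − $2,540 = -$1,320.
Change = -$1,320 − $0 = -$1,320.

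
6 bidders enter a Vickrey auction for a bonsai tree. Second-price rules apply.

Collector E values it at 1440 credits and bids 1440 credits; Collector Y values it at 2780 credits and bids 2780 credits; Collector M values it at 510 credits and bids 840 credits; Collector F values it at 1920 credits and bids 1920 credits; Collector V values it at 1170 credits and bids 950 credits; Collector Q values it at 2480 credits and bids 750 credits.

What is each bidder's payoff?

Bids in descending order: Collector Y 2780 credits, then Collector F 1920 credits, then Collector E 1440 credits, then Collector V 950 credits, then Collector M 840 credits, then Collector Q 750 credits.
Collector Y has the top bid and wins; the price is the second-highest bid, 1920 credits.
Collector Y's payoff = 2780 credits − 1920 credits = 860 credits. All other bidders lose, so their payoff is 0.

Collector E 0 credits, Collector Y 860 credits, Collector M 0 credits, Collector F 0 credits, Collector V 0 credits, Collector Q 0 credits.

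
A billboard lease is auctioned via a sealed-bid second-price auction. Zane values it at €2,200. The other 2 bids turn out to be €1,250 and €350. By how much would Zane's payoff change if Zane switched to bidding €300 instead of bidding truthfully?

The highest competing bid is €1,250.
Bidding truthfully at €2,200: Zane has the top bid, wins, and pays the second-highest bid €1,250. Payoff = €2,200 − €1,250 = €950.
Bidding €300: the top bid is €1,250 (a rival), so Zane loses. Payoff = €0.
Change = €0 − €950 = -€950.

Payoff change: -€950.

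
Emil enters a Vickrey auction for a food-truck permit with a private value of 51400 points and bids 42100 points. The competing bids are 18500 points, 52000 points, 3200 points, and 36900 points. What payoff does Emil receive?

Highest competing bid: 52000 points.
Emil's bid 42100 points is not the highest, so Emil loses, pays nothing, and earns zero payoff.

0 points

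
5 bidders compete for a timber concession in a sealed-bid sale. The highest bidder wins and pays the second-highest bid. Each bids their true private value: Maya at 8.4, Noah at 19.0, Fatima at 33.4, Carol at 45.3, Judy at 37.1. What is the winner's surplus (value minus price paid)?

Bids in descending order: Carol 45.3 > Judy 37.1 > Fatima 33.4 > Noah 19.0 > Maya 8.4.
Carol wins with the top bid and pays the second-highest, 37.1.
Surplus = 45.3 − 37.1 = 8.2.

Surplus = 8.2.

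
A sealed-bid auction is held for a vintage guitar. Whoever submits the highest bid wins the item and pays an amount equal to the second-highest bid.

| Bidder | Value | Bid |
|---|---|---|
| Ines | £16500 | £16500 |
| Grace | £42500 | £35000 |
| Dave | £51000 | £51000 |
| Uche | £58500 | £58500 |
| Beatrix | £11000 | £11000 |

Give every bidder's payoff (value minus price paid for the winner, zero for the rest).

Payoffs: Ines £0, Grace £0, Dave £0, Uche £7500, Beatrix £0.

Ordered from highest: Uche £58500; Dave £51000; Grace £35000; Ines £16500; Beatrix £11000.
Uche has the top bid and wins; the price is the second-highest bid, £51000.
Uche's payoff = £58500 − £51000 = £7500. All other bidders lose, so their payoff is 0.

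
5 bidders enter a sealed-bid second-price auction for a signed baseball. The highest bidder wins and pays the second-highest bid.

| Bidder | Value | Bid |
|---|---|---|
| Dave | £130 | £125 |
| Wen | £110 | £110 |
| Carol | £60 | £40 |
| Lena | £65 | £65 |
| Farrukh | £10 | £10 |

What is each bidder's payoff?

Payoffs: Dave £20, Wen £0, Carol £0, Lena £0, Farrukh £0.

Ordered from highest: Dave £125, then Wen £110, then Lena £65, then Carol £40, then Farrukh £10.
Dave has the top bid and wins; the price is the second-highest bid, £110.
Dave's payoff = £130 − £110 = £20. All other bidders lose, so their payoff is 0.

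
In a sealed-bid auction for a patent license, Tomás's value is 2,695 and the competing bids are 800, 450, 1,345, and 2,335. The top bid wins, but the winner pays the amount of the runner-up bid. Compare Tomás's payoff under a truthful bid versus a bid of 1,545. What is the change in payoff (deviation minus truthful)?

The highest competing bid is 2,335.
Bidding truthfully at 2,695: Tomás has the top bid, wins, and pays the second-highest bid 2,335. Payoff = 2,695 − 2,335 = 360.
Bidding 1,545: the top bid is 2,335 (a rival), so Tomás loses. Payoff = 0.
Change = 0 − 360 = -360.
Deviating from a truthful bid can only lose payoff in a second-price auction — never gain.

-360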